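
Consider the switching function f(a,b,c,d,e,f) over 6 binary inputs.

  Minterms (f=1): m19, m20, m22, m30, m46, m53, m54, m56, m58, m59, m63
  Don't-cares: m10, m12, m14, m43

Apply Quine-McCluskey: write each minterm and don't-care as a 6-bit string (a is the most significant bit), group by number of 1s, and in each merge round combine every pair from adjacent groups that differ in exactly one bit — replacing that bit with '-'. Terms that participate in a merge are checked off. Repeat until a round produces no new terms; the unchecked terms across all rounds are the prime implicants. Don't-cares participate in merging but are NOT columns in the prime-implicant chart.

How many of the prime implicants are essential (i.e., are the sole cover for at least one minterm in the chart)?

7

size-2^0 implicants → 001010(✓)  001100(✓)  001110(✓)  010011  010100(✓)  010110(✓)  011110(✓)  101011(✓)  101110(✓)  110101  110110(✓)  111000(✓)  111010(✓)  111011(✓)  111111(✓)
size-2^1 implicants → -01110  -10110  0-1110  001-10  0011-0  01-110  0101-0  1-1011  111-11  1110-0  11101-
Unchecked terms (primes): -01110, -10110, 0-1110, 001-10, 0011-0, 01-110, 010011, 0101-0, 1-1011, 110101, 111-11, 1110-0, 11101-
Minterm coverage:
  m19 ⊆ 010011 [E]
  m20 ⊆ 0101-0 [E]
  m22 ⊆ -10110,01-110,0101-0
  m30 ⊆ 0-1110,01-110
  m46 ⊆ -01110 [E]
  m53 ⊆ 110101 [E]
  m54 ⊆ -10110 [E]
  m56 ⊆ 1110-0 [E]
  m58 ⊆ 1110-0,11101-
  m59 ⊆ 1-1011,111-11,11101-
  m63 ⊆ 111-11 [E]
E = {-01110, -10110, 010011, 0101-0, 110101, 111-11, 1110-0}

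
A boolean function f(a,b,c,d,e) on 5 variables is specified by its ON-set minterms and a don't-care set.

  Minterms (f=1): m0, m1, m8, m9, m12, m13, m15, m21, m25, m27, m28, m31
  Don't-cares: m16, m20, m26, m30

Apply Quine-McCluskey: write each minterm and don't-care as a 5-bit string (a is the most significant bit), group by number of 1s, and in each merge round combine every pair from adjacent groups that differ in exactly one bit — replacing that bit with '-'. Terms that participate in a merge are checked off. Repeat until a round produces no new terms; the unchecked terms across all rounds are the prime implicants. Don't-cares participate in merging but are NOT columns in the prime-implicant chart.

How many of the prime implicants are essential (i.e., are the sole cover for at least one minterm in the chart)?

size-2^0 implicants → 00000(✓)  00001(✓)  01000(✓)  01001(✓)  01100(✓)  01101(✓)  01111(✓)  10000(✓)  10100(✓)  10101(✓)  11001(✓)  11010(✓)  11011(✓)  11100(✓)  11110(✓)  11111(✓)
size-2^1 implicants → -0000  -1001  -1100  -1111  0-000(✓)  0-001(✓)  0000-(✓)  01-00(✓)  01-01(✓)  0100-(✓)  011-1  0110-(✓)  1-100  10-00  1010-  11-10(✓)  11-11(✓)  110-1  1101-(✓)  111-0  1111-(✓)
size-2^2 implicants → 0-00-  01-0-  11-1-
Unchecked terms (primes): -0000, -1001, -1100, -1111, 0-00-, 01-0-, 011-1, 1-100, 10-00, 1010-, 11-1-, 110-1, 111-0
Minterm coverage:
  m0 ⊆ -0000,0-00-
  m1 ⊆ 0-00- [E]
  m8 ⊆ 0-00-,01-0-
  m9 ⊆ -1001,0-00-,01-0-
  m12 ⊆ -1100,01-0-
  m13 ⊆ 01-0-,011-1
  m15 ⊆ -1111,011-1
  m21 ⊆ 1010- [E]
  m25 ⊆ -1001,110-1
  m27 ⊆ 11-1-,110-1
  m28 ⊆ -1100,1-100,111-0
  m31 ⊆ -1111,11-1-
E = {0-00-, 1010-}

2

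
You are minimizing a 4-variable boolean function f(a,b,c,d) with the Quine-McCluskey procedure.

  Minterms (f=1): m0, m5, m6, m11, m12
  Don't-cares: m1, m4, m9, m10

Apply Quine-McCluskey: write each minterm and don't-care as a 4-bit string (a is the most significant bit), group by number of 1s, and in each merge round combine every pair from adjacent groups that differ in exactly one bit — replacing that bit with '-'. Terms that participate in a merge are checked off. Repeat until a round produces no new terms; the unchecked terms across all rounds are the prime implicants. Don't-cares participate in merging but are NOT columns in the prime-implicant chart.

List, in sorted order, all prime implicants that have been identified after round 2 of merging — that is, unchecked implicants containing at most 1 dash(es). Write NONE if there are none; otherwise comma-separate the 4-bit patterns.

-001, -100, 01-0, 10-1, 101-

size-2^0 implicants → 0000(✓)  0001(✓)  0100(✓)  0101(✓)  0110(✓)  1001(✓)  1010(✓)  1011(✓)  1100(✓)
size-2^1 implicants → -001  -100  0-00(✓)  0-01(✓)  000-(✓)  01-0  010-(✓)  10-1  101-
size-2^2 implicants → 0-0-
Unchecked terms (primes): -001, -100, 0-0-, 01-0, 10-1, 101-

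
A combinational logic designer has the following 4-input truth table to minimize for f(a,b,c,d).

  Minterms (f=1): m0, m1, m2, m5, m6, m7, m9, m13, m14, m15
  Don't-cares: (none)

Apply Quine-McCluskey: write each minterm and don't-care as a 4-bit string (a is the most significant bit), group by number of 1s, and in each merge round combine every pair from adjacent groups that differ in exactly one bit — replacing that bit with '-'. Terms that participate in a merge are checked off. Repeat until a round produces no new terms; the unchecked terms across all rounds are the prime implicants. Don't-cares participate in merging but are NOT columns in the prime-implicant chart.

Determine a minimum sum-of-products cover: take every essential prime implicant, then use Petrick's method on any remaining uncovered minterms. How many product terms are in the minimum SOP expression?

3

[col 0] 0000*, 0001*, 0010*, 0101*, 0110*, 0111*, 1001*, 1101*, 1110*, 1111*
[col 1] -001*, -101*, -110*, -111*, 0-01*, 0-10, 00-0, 000-, 01-1*, 011-*, 1-01*, 11-1*, 111-*
[col 2] --01, -1-1, -11-
Prime implicants: --01, -1-1, -11-, 0-10, 00-0, 000-
PI chart (minterm → PIs covering it):
  0 | 00-0,000-
  1 | --01,000-
  2 | 0-10,00-0
  5 | --01,-1-1
  6 | -11-,0-10
  7 | -1-1,-11-
  9 | --01  (sole → essential)
  13 | --01,-1-1
  14 | -11-  (sole → essential)
  15 | -1-1,-11-
Essential prime implicants: --01, -11-
Petrick residual → 00-0
Minimum SOP uses 3 PIs: c'd + bc + a'b'd'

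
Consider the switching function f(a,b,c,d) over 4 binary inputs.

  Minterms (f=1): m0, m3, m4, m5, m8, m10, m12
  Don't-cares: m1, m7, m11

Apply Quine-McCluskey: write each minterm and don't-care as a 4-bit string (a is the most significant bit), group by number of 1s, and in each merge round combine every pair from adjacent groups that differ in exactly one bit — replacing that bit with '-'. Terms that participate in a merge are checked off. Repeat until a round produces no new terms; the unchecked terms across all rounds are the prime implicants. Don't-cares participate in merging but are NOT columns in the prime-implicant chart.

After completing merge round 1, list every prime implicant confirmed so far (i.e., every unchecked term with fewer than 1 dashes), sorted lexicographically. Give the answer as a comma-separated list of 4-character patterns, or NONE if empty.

Round 0: 0000✓ 0001✓ 0011✓ 0100✓ 0101✓ 0111✓ 1000✓ 1010✓ 1011✓ 1100✓
Round 1: -000✓ -011 -100✓ 0-00✓ 0-01✓ 0-11✓ 00-1✓ 000-✓ 01-1✓ 010-✓ 1-00✓ 10-0 101-
Round 2: --00 0--1 0-0-
PIs = {--00, -011, 0--1, 0-0-, 10-0, 101-}

NONE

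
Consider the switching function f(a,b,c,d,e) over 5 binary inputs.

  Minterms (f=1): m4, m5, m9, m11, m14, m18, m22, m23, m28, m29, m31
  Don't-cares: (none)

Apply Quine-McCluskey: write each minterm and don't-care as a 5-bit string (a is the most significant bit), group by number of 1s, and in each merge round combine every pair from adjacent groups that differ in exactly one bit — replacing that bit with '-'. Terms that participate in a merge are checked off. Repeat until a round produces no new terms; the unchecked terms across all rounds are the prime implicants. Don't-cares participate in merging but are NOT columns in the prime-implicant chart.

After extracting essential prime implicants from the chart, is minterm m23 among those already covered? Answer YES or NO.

[col 0] 00100*, 00101*, 01001*, 01011*, 01110, 10010*, 10110*, 10111*, 11100*, 11101*, 11111*
[col 1] 0010-, 010-1, 1-111, 10-10, 1011-, 111-1, 1110-
Prime implicants: 0010-, 010-1, 01110, 1-111, 10-10, 1011-, 111-1, 1110-
PI chart (minterm → PIs covering it):
  4 | 0010-  (sole → essential)
  5 | 0010-  (sole → essential)
  9 | 010-1  (sole → essential)
  11 | 010-1  (sole → essential)
  14 | 01110  (sole → essential)
  18 | 10-10  (sole → essential)
  22 | 10-10,1011-
  23 | 1-111,1011-
  28 | 1110-  (sole → essential)
  29 | 111-1,1110-
  31 | 1-111,111-1
Essential prime implicants: 0010-, 010-1, 01110, 10-10, 1110-

NO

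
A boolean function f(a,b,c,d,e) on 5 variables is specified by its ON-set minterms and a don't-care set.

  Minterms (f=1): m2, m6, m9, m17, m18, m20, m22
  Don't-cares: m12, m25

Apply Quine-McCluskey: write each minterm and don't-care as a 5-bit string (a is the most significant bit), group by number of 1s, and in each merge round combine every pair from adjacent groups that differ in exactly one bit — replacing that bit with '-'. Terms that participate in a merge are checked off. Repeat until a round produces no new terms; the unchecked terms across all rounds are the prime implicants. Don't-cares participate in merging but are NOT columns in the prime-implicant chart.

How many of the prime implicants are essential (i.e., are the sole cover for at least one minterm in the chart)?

size-2^0 implicants → 00010(✓)  00110(✓)  01001(✓)  01100  10001(✓)  10010(✓)  10100(✓)  10110(✓)  11001(✓)
size-2^1 implicants → -0010(✓)  -0110(✓)  -1001  00-10(✓)  1-001  10-10(✓)  101-0
size-2^2 implicants → -0-10
Unchecked terms (primes): -0-10, -1001, 01100, 1-001, 101-0
Minterm coverage:
  m2 ⊆ -0-10 [E]
  m6 ⊆ -0-10 [E]
  m9 ⊆ -1001 [E]
  m17 ⊆ 1-001 [E]
  m18 ⊆ -0-10 [E]
  m20 ⊆ 101-0 [E]
  m22 ⊆ -0-10,101-0
E = {-0-10, -1001, 1-001, 101-0}

4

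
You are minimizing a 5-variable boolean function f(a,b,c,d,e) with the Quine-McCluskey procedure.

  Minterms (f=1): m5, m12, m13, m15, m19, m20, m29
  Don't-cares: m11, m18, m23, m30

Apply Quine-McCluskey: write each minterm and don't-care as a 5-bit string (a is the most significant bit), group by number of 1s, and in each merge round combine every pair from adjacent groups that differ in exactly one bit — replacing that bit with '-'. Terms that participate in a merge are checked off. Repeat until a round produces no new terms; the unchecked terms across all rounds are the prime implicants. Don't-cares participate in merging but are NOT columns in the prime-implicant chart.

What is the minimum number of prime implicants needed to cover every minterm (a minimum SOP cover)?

6

[col 0] 00101*, 01011*, 01100*, 01101*, 01111*, 10010*, 10011*, 10100, 10111*, 11101*, 11110
[col 1] -1101, 0-101, 01-11, 011-1, 0110-, 10-11, 1001-
Prime implicants: -1101, 0-101, 01-11, 011-1, 0110-, 10-11, 1001-, 10100, 11110
PI chart (minterm → PIs covering it):
  5 | 0-101  (sole → essential)
  12 | 0110-  (sole → essential)
  13 | -1101,0-101,011-1,0110-
  15 | 01-11,011-1
  19 | 10-11,1001-
  20 | 10100  (sole → essential)
  29 | -1101  (sole → essential)
Essential prime implicants: -1101, 0-101, 0110-, 10100
Petrick residual → 01-11, 10-11
Minimum SOP uses 6 PIs: bcd'e + a'cd'e + a'bde + a'bcd' + ab'de + ab'cd'e'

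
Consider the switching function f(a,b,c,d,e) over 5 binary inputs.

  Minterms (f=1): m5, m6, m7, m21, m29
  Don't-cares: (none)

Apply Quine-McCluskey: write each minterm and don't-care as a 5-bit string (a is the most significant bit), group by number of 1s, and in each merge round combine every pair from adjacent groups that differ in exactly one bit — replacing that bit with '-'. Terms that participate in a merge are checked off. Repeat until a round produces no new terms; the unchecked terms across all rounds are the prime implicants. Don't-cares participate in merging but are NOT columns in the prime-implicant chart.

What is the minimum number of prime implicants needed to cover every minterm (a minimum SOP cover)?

Round 0: 00101✓ 00110✓ 00111✓ 10101✓ 11101✓
Round 1: -0101 001-1 0011- 1-101
PIs = {-0101, 001-1, 0011-, 1-101}
Coverage chart:
  m5: -0101,001-1
  m6: 0011- ←essential
  m7: 001-1,0011-
  m21: -0101,1-101
  m29: 1-101 ←essential
Essential: 0011-, 1-101
Petrick residual → -0101
Min cover (3 terms): b'cd'e + a'b'cd + acd'e

3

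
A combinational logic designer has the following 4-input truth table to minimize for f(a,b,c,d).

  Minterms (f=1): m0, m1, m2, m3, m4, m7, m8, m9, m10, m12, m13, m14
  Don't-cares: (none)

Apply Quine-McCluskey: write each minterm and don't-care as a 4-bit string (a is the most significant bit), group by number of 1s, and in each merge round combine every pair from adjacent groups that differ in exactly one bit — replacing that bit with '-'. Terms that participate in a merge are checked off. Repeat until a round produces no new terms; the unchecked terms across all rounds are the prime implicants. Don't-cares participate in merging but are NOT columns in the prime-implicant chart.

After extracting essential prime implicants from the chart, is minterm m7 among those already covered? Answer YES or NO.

Round 0: 0000✓ 0001✓ 0010✓ 0011✓ 0100✓ 0111✓ 1000✓ 1001✓ 1010✓ 1100✓ 1101✓ 1110✓
Round 1: -000✓ -001✓ -010✓ -100✓ 0-00✓ 0-11 00-0✓ 00-1✓ 000-✓ 001-✓ 1-00✓ 1-01✓ 1-10✓ 10-0✓ 100-✓ 11-0✓ 110-✓
Round 2: --00 -0-0 -00- 00-- 1--0 1-0-
PIs = {--00, -0-0, -00-, 0-11, 00--, 1--0, 1-0-}
Coverage chart:
  m0: --00,-0-0,-00-,00--
  m1: -00-,00--
  m2: -0-0,00--
  m3: 0-11,00--
  m4: --00 ←essential
  m7: 0-11 ←essential
  m8: --00,-0-0,-00-,1--0,1-0-
  m9: -00-,1-0-
  m10: -0-0,1--0
  m12: --00,1--0,1-0-
  m13: 1-0- ←essential
  m14: 1--0 ←essential
Essential: --00, 0-11, 1--0, 1-0-

YES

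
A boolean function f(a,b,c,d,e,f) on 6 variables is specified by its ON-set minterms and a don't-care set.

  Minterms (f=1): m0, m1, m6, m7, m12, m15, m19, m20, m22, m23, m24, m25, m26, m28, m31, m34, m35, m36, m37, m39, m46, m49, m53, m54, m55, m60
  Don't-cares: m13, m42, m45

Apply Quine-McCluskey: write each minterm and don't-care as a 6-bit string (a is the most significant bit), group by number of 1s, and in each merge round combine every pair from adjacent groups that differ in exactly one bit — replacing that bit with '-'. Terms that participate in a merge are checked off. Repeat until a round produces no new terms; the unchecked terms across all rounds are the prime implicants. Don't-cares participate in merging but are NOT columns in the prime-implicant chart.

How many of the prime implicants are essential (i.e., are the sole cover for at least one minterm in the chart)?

[col 0] 000000*, 000001*, 000110*, 000111*, 001100*, 001101*, 001111*, 010011*, 010100*, 010110*, 010111*, 011000*, 011001*, 011010*, 011100*, 011111*, 100010*, 100011*, 100100*, 100101*, 100111*, 101010*, 101101*, 101110*, 110001*, 110101*, 110110*, 110111*, 111100*
[col 1] -00111*, -01101, -10110*, -10111*, -11100, 0-0110*, 0-0111*, 0-1100, 0-1111*, 00-111*, 00000-, 00011-*, 0011-1, 00110-, 01-100, 01-111*, 010-11, 0101-0, 01011-*, 011-00, 0110-0, 01100-, 1-0101*, 1-0111*, 10-010, 10-101, 100-11, 10001-, 1001-1*, 10010-, 101-10, 110-01, 1101-1*, 11011-*
[col 2] --0111, -1011-, 0--111, 0-011-, 1-01-1
Prime implicants: --0111, -01101, -1011-, -11100, 0--111, 0-011-, 0-1100, 00000-, 0011-1, 00110-, 01-100, 010-11, 0101-0, 011-00, 0110-0, 01100-, 1-01-1, 10-010, 10-101, 100-11, 10001-, 10010-, 101-10, 110-01
PI chart (minterm → PIs covering it):
  0 | 00000-  (sole → essential)
  1 | 00000-  (sole → essential)
  6 | 0-011-  (sole → essential)
  7 | --0111,0--111,0-011-
  12 | 0-1100,00110-
  15 | 0--111,0011-1
  19 | 010-11  (sole → essential)
  20 | 01-100,0101-0
  22 | -1011-,0-011-,0101-0
  23 | --0111,-1011-,0--111,0-011-,010-11
  24 | 011-00,0110-0,01100-
  25 | 01100-  (sole → essential)
  26 | 0110-0  (sole → essential)
  28 | -11100,0-1100,01-100,011-00
  31 | 0--111  (sole → essential)
  34 | 10-010,10001-
  35 | 100-11,10001-
  36 | 10010-  (sole → essential)
  37 | 1-01-1,10-101,10010-
  39 | --0111,1-01-1,100-11
  46 | 101-10  (sole → essential)
  49 | 110-01  (sole → essential)
  53 | 1-01-1,110-01
  54 | -1011-  (sole → essential)
  55 | --0111,-1011-,1-01-1
  60 | -11100  (sole → essential)
Essential prime implicants: -1011-, -11100, 0--111, 0-011-, 00000-, 010-11, 0110-0, 01100-, 10010-, 101-10, 110-01

11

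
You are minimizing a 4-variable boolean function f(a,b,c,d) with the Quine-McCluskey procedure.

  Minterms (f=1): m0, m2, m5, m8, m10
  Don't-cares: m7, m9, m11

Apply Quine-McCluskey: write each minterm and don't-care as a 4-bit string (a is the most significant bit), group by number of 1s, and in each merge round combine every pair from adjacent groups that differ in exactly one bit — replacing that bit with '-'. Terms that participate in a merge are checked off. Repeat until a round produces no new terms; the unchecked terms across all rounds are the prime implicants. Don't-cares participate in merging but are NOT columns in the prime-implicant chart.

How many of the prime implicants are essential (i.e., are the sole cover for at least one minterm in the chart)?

2

[col 0] 0000*, 0010*, 0101*, 0111*, 1000*, 1001*, 1010*, 1011*
[col 1] -000*, -010*, 00-0*, 01-1, 10-0*, 10-1*, 100-*, 101-*
[col 2] -0-0, 10--
Prime implicants: -0-0, 01-1, 10--
PI chart (minterm → PIs covering it):
  0 | -0-0  (sole → essential)
  2 | -0-0  (sole → essential)
  5 | 01-1  (sole → essential)
  8 | -0-0,10--
  10 | -0-0,10--
Essential prime implicants: -0-0, 01-1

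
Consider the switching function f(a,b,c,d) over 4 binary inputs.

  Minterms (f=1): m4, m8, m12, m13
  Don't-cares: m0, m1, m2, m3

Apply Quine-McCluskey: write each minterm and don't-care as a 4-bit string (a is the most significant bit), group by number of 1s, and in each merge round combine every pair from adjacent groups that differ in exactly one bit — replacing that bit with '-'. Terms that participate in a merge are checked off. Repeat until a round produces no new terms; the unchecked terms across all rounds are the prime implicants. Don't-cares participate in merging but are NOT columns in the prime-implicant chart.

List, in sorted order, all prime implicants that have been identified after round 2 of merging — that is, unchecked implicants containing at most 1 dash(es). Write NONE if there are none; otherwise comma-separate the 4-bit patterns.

[col 0] 0000*, 0001*, 0010*, 0011*, 0100*, 1000*, 1100*, 1101*
[col 1] -000*, -100*, 0-00*, 00-0*, 00-1*, 000-*, 001-*, 1-00*, 110-
[col 2] --00, 00--
Prime implicants: --00, 00--, 110-

110-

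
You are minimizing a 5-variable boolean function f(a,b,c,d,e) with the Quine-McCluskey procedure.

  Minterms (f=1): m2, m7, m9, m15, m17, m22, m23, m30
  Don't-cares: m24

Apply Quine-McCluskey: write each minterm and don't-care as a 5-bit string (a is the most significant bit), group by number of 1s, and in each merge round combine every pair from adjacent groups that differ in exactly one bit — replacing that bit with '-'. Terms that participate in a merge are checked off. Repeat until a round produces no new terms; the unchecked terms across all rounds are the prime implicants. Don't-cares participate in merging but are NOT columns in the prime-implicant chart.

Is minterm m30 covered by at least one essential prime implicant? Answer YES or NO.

YES

Round 0: 00010 00111✓ 01001 01111✓ 10001 10110✓ 10111✓ 11000 11110✓
Round 1: -0111 0-111 1-110 1011-
PIs = {-0111, 0-111, 00010, 01001, 1-110, 10001, 1011-, 11000}
Coverage chart:
  m2: 00010 ←essential
  m7: -0111,0-111
  m9: 01001 ←essential
  m15: 0-111 ←essential
  m17: 10001 ←essential
  m22: 1-110,1011-
  m23: -0111,1011-
  m30: 1-110 ←essential
Essential: 0-111, 00010, 01001, 1-110, 10001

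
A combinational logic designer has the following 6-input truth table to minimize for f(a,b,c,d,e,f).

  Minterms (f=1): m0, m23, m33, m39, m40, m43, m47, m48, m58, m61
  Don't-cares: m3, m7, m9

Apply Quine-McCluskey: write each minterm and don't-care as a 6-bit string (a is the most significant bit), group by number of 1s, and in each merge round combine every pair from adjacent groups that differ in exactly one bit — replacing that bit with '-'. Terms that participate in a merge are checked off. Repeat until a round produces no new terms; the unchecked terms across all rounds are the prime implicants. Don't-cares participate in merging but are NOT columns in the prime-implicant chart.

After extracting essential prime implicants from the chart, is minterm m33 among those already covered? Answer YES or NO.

YES

size-2^0 implicants → 000000  000011(✓)  000111(✓)  001001  010111(✓)  100001  100111(✓)  101000  101011(✓)  101111(✓)  110000  111010  111101
size-2^1 implicants → -00111  0-0111  000-11  10-111  101-11
Unchecked terms (primes): -00111, 0-0111, 000-11, 000000, 001001, 10-111, 100001, 101-11, 101000, 110000, 111010, 111101
Minterm coverage:
  m0 ⊆ 000000 [E]
  m23 ⊆ 0-0111 [E]
  m33 ⊆ 100001 [E]
  m39 ⊆ -00111,10-111
  m40 ⊆ 101000 [E]
  m43 ⊆ 101-11 [E]
  m47 ⊆ 10-111,101-11
  m48 ⊆ 110000 [E]
  m58 ⊆ 111010 [E]
  m61 ⊆ 111101 [E]
E = {0-0111, 000000, 100001, 101-11, 101000, 110000, 111010, 111101}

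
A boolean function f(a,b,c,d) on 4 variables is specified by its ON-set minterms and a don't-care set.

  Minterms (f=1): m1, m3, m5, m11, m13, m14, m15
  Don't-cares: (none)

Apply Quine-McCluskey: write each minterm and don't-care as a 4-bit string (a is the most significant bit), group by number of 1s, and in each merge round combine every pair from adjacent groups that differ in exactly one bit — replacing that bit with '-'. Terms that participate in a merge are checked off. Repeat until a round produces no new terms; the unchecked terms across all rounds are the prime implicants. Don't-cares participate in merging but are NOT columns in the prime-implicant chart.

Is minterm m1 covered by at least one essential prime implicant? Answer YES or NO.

NO

size-2^0 implicants → 0001(✓)  0011(✓)  0101(✓)  1011(✓)  1101(✓)  1110(✓)  1111(✓)
size-2^1 implicants → -011  -101  0-01  00-1  1-11  11-1  111-
Unchecked terms (primes): -011, -101, 0-01, 00-1, 1-11, 11-1, 111-
Minterm coverage:
  m1 ⊆ 0-01,00-1
  m3 ⊆ -011,00-1
  m5 ⊆ -101,0-01
  m11 ⊆ -011,1-11
  m13 ⊆ -101,11-1
  m14 ⊆ 111- [E]
  m15 ⊆ 1-11,11-1,111-
E = {111-}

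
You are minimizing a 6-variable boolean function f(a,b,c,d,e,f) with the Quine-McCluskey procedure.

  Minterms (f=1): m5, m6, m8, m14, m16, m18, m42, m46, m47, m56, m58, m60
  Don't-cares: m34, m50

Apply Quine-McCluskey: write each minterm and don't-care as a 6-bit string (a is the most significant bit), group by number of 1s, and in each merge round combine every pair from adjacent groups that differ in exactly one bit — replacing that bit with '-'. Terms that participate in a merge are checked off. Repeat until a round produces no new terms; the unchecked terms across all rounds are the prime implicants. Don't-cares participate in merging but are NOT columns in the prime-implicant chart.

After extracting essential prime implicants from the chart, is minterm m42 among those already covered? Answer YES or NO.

[col 0] 000101, 000110*, 001000, 001110*, 010000*, 010010*, 100010*, 101010*, 101110*, 101111*, 110010*, 111000*, 111010*, 111100*
[col 1] -01110, -10010, 00-110, 0100-0, 1-0010*, 1-1010*, 10-010*, 101-10, 10111-, 11-010*, 111-00, 1110-0
[col 2] 1--010
Prime implicants: -01110, -10010, 00-110, 000101, 001000, 0100-0, 1--010, 101-10, 10111-, 111-00, 1110-0
PI chart (minterm → PIs covering it):
  5 | 000101  (sole → essential)
  6 | 00-110  (sole → essential)
  8 | 001000  (sole → essential)
  14 | -01110,00-110
  16 | 0100-0  (sole → essential)
  18 | -10010,0100-0
  42 | 1--010,101-10
  46 | -01110,101-10,10111-
  47 | 10111-  (sole → essential)
  56 | 111-00,1110-0
  58 | 1--010,1110-0
  60 | 111-00  (sole → essential)
Essential prime implicants: 00-110, 000101, 001000, 0100-0, 10111-, 111-00

NO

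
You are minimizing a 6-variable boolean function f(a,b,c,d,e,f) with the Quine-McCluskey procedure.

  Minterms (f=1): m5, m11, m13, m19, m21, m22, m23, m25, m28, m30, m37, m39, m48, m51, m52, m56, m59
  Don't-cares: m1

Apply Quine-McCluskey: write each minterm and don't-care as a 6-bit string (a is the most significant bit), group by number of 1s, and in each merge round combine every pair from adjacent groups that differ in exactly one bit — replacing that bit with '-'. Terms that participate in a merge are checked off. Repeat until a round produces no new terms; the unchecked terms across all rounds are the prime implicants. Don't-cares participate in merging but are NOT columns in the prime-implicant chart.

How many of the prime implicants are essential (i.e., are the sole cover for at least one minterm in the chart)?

8

Round 0: 000001✓ 000101✓ 001011 001101✓ 010011✓ 010101✓ 010110✓ 010111✓ 011001 011100✓ 011110✓ 100101✓ 100111✓ 110000✓ 110011✓ 110100✓ 111000✓ 111011✓
Round 1: -00101 -10011 0-0101 00-101 000-01 01-110 010-11 0101-1 01011- 0111-0 1001-1 11-000 11-011 110-00
PIs = {-00101, -10011, 0-0101, 00-101, 000-01, 001011, 01-110, 010-11, 0101-1, 01011-, 011001, 0111-0, 1001-1, 11-000, 11-011, 110-00}
Coverage chart:
  m5: -00101,0-0101,00-101,000-01
  m11: 001011 ←essential
  m13: 00-101 ←essential
  m19: -10011,010-11
  m21: 0-0101,0101-1
  m22: 01-110,01011-
  m23: 010-11,0101-1,01011-
  m25: 011001 ←essential
  m28: 0111-0 ←essential
  m30: 01-110,0111-0
  m37: -00101,1001-1
  m39: 1001-1 ←essential
  m48: 11-000,110-00
  m51: -10011,11-011
  m52: 110-00 ←essential
  m56: 11-000 ←essential
  m59: 11-011 ←essential
Essential: 00-101, 001011, 011001, 0111-0, 1001-1, 11-000, 11-011, 110-00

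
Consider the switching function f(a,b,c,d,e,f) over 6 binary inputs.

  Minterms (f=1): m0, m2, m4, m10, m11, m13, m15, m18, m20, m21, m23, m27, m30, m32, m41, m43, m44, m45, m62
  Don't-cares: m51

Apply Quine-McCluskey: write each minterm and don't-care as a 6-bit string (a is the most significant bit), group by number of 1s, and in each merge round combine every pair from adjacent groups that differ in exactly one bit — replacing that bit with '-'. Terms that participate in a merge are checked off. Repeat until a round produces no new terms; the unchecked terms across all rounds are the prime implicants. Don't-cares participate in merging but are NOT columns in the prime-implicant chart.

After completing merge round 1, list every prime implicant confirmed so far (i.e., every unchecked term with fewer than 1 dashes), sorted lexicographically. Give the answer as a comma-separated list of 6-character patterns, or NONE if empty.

Round 0: 000000✓ 000010✓ 000100✓ 001010✓ 001011✓ 001101✓ 001111✓ 010010✓ 010100✓ 010101✓ 010111✓ 011011✓ 011110✓ 100000✓ 101001✓ 101011✓ 101100✓ 101101✓ 110011 111110✓
Round 1: -00000 -01011 -01101 -11110 0-0010 0-0100 0-1011 00-010 000-00 0000-0 001-11 00101- 0011-1 0101-1 01010- 101-01 1010-1 10110-
PIs = {-00000, -01011, -01101, -11110, 0-0010, 0-0100, 0-1011, 00-010, 000-00, 0000-0, 001-11, 00101-, 0011-1, 0101-1, 01010-, 101-01, 1010-1, 10110-, 110011}

110011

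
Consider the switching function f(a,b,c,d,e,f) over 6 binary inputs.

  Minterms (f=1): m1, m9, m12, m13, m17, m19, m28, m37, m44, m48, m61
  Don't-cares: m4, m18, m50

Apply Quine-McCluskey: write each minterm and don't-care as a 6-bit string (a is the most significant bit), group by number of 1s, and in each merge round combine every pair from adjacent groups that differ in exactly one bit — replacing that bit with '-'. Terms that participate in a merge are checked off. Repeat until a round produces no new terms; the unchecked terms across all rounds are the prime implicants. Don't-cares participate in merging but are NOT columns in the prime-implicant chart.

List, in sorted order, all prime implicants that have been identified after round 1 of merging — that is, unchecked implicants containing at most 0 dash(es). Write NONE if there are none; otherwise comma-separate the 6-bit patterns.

100101, 111101

Round 0: 000001✓ 000100✓ 001001✓ 001100✓ 001101✓ 010001✓ 010010✓ 010011✓ 011100✓ 100101 101100✓ 110000✓ 110010✓ 111101
Round 1: -01100 -10010 0-0001 0-1100 00-001 00-100 001-01 00110- 0100-1 01001- 1100-0
PIs = {-01100, -10010, 0-0001, 0-1100, 00-001, 00-100, 001-01, 00110-, 0100-1, 01001-, 100101, 1100-0, 111101}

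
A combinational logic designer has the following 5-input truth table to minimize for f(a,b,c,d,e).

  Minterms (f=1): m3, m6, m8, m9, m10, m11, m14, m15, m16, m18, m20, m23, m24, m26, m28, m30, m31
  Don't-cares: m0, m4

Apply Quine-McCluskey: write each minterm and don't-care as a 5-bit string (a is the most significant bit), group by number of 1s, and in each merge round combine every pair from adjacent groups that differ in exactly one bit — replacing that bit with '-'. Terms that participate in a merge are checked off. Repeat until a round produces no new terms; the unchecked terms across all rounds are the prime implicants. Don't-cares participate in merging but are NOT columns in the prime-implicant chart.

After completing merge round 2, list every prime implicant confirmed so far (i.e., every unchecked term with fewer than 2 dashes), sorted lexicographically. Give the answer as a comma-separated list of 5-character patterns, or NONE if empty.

0-011, 0-110, 001-0, 1-111

Round 0: 00000✓ 00011✓ 00100✓ 00110✓ 01000✓ 01001✓ 01010✓ 01011✓ 01110✓ 01111✓ 10000✓ 10010✓ 10100✓ 10111✓ 11000✓ 11010✓ 11100✓ 11110✓ 11111✓
Round 1: -0000✓ -0100✓ -1000✓ -1010✓ -1110✓ -1111✓ 0-000✓ 0-011 0-110 00-00✓ 001-0 01-10✓ 01-11✓ 010-0✓ 010-1✓ 0100-✓ 0101-✓ 0111-✓ 1-000✓ 1-010✓ 1-100✓ 1-111 10-00✓ 100-0✓ 11-00✓ 11-10✓ 110-0✓ 111-0✓ 1111-✓
Round 2: --000 -0-00 -1-10 -10-0 -111- 01-1- 010-- 1--00 1-0-0 11--0
PIs = {--000, -0-00, -1-10, -10-0, -111-, 0-011, 0-110, 001-0, 01-1-, 010--, 1--00, 1-0-0, 1-111, 11--0}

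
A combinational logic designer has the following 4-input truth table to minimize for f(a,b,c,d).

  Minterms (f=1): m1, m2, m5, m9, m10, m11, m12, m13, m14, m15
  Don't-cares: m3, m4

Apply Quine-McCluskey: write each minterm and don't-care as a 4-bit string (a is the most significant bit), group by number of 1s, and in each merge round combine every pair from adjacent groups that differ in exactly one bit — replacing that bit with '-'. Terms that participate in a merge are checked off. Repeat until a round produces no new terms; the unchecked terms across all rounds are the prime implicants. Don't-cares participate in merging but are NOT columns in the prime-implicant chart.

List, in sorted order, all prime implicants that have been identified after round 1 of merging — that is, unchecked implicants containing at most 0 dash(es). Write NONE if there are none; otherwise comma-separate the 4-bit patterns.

[col 0] 0001*, 0010*, 0011*, 0100*, 0101*, 1001*, 1010*, 1011*, 1100*, 1101*, 1110*, 1111*
[col 1] -001*, -010*, -011*, -100*, -101*, 0-01*, 00-1*, 001-*, 010-*, 1-01*, 1-10*, 1-11*, 10-1*, 101-*, 11-0*, 11-1*, 110-*, 111-*
[col 2] --01, -0-1, -01-, -10-, 1--1, 1-1-, 11--
Prime implicants: --01, -0-1, -01-, -10-, 1--1, 1-1-, 11--

NONE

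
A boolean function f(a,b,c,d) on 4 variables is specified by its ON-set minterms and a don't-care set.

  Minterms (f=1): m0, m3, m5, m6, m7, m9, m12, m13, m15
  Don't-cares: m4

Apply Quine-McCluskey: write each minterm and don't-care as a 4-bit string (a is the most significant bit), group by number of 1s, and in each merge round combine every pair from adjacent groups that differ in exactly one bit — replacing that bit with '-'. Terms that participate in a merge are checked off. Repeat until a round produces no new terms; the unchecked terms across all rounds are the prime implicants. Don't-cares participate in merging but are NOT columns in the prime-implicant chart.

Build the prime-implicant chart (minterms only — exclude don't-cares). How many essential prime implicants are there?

6

Round 0: 0000✓ 0011✓ 0100✓ 0101✓ 0110✓ 0111✓ 1001✓ 1100✓ 1101✓ 1111✓
Round 1: -100✓ -101✓ -111✓ 0-00 0-11 01-0✓ 01-1✓ 010-✓ 011-✓ 1-01 11-1✓ 110-✓
Round 2: -1-1 -10- 01--
PIs = {-1-1, -10-, 0-00, 0-11, 01--, 1-01}
Coverage chart:
  m0: 0-00 ←essential
  m3: 0-11 ←essential
  m5: -1-1,-10-,01--
  m6: 01-- ←essential
  m7: -1-1,0-11,01--
  m9: 1-01 ←essential
  m12: -10- ←essential
  m13: -1-1,-10-,1-01
  m15: -1-1 ←essential
Essential: -1-1, -10-, 0-00, 0-11, 01--, 1-01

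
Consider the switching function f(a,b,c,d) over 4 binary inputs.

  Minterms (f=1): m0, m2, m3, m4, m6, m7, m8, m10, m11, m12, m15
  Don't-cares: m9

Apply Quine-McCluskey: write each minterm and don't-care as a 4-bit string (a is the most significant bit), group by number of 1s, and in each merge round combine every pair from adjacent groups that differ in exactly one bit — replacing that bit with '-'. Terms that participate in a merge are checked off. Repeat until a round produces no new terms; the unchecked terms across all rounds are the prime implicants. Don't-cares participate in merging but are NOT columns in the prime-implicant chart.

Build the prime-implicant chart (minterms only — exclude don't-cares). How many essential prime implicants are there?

2

Round 0: 0000✓ 0010✓ 0011✓ 0100✓ 0110✓ 0111✓ 1000✓ 1001✓ 1010✓ 1011✓ 1100✓ 1111✓
Round 1: -000✓ -010✓ -011✓ -100✓ -111✓ 0-00✓ 0-10✓ 0-11✓ 00-0✓ 001-✓ 01-0✓ 011-✓ 1-00✓ 1-11✓ 10-0✓ 10-1✓ 100-✓ 101-✓
Round 2: --00 --11 -0-0 -01- 0--0 0-1- 10--
PIs = {--00, --11, -0-0, -01-, 0--0, 0-1-, 10--}
Coverage chart:
  m0: --00,-0-0,0--0
  m2: -0-0,-01-,0--0,0-1-
  m3: --11,-01-,0-1-
  m4: --00,0--0
  m6: 0--0,0-1-
  m7: --11,0-1-
  m8: --00,-0-0,10--
  m10: -0-0,-01-,10--
  m11: --11,-01-,10--
  m12: --00 ←essential
  m15: --11 ←essential
Essential: --00, --11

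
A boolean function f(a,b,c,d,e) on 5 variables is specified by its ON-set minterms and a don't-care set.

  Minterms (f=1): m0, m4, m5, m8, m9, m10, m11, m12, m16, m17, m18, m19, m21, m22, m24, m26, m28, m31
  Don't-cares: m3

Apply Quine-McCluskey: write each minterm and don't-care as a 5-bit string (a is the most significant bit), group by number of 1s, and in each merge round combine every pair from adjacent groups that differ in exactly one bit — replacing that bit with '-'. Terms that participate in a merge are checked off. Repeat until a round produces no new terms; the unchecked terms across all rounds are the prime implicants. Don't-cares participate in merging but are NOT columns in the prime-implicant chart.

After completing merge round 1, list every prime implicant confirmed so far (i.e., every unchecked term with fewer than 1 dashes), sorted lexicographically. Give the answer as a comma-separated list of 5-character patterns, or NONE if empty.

size-2^0 implicants → 00000(✓)  00011(✓)  00100(✓)  00101(✓)  01000(✓)  01001(✓)  01010(✓)  01011(✓)  01100(✓)  10000(✓)  10001(✓)  10010(✓)  10011(✓)  10101(✓)  10110(✓)  11000(✓)  11010(✓)  11100(✓)  11111
size-2^1 implicants → -0000(✓)  -0011  -0101  -1000(✓)  -1010(✓)  -1100(✓)  0-000(✓)  0-011  0-100(✓)  00-00(✓)  0010-  01-00(✓)  010-0(✓)  010-1(✓)  0100-(✓)  0101-(✓)  1-000(✓)  1-010(✓)  10-01  10-10  100-0(✓)  100-1(✓)  1000-(✓)  1001-(✓)  11-00(✓)  110-0(✓)
size-2^2 implicants → --000  -1-00  -10-0  0--00  010--  1-0-0  100--
Unchecked terms (primes): --000, -0011, -0101, -1-00, -10-0, 0--00, 0-011, 0010-, 010--, 1-0-0, 10-01, 10-10, 100--, 11111

11111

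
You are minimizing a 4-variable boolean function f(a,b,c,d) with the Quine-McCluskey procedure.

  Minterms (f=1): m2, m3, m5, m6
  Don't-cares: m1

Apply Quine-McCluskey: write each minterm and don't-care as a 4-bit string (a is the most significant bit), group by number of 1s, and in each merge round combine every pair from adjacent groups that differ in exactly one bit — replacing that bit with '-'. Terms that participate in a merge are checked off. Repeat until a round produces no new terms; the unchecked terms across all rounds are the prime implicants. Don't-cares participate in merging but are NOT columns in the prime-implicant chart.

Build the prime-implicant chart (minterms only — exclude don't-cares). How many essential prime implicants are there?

2

size-2^0 implicants → 0001(✓)  0010(✓)  0011(✓)  0101(✓)  0110(✓)
size-2^1 implicants → 0-01  0-10  00-1  001-
Unchecked terms (primes): 0-01, 0-10, 00-1, 001-
Minterm coverage:
  m2 ⊆ 0-10,001-
  m3 ⊆ 00-1,001-
  m5 ⊆ 0-01 [E]
  m6 ⊆ 0-10 [E]
E = {0-01, 0-10}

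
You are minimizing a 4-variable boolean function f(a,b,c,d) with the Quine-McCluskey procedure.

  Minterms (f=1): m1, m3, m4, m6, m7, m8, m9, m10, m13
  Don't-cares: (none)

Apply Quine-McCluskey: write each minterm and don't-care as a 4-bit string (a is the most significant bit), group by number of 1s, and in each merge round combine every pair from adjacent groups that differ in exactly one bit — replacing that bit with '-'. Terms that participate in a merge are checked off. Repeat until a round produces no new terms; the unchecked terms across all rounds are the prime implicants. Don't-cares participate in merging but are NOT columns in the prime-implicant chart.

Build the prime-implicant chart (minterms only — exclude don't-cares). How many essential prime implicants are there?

Round 0: 0001✓ 0011✓ 0100✓ 0110✓ 0111✓ 1000✓ 1001✓ 1010✓ 1101✓
Round 1: -001 0-11 00-1 01-0 011- 1-01 10-0 100-
PIs = {-001, 0-11, 00-1, 01-0, 011-, 1-01, 10-0, 100-}
Coverage chart:
  m1: -001,00-1
  m3: 0-11,00-1
  m4: 01-0 ←essential
  m6: 01-0,011-
  m7: 0-11,011-
  m8: 10-0,100-
  m9: -001,1-01,100-
  m10: 10-0 ←essential
  m13: 1-01 ←essential
Essential: 01-0, 1-01, 10-0

3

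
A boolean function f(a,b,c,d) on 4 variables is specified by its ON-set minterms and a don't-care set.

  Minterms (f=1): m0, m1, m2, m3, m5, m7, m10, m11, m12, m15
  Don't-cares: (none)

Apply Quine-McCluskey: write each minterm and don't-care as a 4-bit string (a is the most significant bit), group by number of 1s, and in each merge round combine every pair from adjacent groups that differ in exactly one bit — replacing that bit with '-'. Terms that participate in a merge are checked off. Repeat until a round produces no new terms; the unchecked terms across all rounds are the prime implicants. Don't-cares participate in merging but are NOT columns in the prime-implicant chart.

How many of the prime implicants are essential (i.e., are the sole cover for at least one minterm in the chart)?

Round 0: 0000✓ 0001✓ 0010✓ 0011✓ 0101✓ 0111✓ 1010✓ 1011✓ 1100 1111✓
Round 1: -010✓ -011✓ -111✓ 0-01✓ 0-11✓ 00-0✓ 00-1✓ 000-✓ 001-✓ 01-1✓ 1-11✓ 101-✓
Round 2: --11 -01- 0--1 00--
PIs = {--11, -01-, 0--1, 00--, 1100}
Coverage chart:
  m0: 00-- ←essential
  m1: 0--1,00--
  m2: -01-,00--
  m3: --11,-01-,0--1,00--
  m5: 0--1 ←essential
  m7: --11,0--1
  m10: -01- ←essential
  m11: --11,-01-
  m12: 1100 ←essential
  m15: --11 ←essential
Essential: --11, -01-, 0--1, 00--, 1100

5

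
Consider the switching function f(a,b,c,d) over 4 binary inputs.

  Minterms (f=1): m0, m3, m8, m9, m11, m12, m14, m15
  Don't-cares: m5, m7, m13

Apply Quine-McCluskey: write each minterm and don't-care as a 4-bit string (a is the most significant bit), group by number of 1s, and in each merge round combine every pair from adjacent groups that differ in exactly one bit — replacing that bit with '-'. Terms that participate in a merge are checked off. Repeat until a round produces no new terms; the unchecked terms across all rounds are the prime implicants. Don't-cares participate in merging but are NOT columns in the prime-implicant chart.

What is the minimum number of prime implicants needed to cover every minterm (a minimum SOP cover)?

Round 0: 0000✓ 0011✓ 0101✓ 0111✓ 1000✓ 1001✓ 1011✓ 1100✓ 1101✓ 1110✓ 1111✓
Round 1: -000 -011✓ -101✓ -111✓ 0-11✓ 01-1✓ 1-00✓ 1-01✓ 1-11✓ 10-1✓ 100-✓ 11-0✓ 11-1✓ 110-✓ 111-✓
Round 2: --11 -1-1 1--1 1-0- 11--
PIs = {--11, -000, -1-1, 1--1, 1-0-, 11--}
Coverage chart:
  m0: -000 ←essential
  m3: --11 ←essential
  m8: -000,1-0-
  m9: 1--1,1-0-
  m11: --11,1--1
  m12: 1-0-,11--
  m14: 11-- ←essential
  m15: --11,-1-1,1--1,11--
Essential: --11, -000, 11--
Petrick residual → 1--1
Min cover (4 terms): cd + b'c'd' + ad + ab

4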